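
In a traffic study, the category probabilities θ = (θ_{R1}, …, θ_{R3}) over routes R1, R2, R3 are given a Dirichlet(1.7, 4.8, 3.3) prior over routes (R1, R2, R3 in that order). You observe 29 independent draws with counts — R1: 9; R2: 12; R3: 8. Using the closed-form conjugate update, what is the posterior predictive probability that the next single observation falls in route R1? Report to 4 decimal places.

0.2758

The Dirichlet prior is conjugate to the Multinomial likelihood: each posterior αⱼ = prior αⱼ + observed count nⱼ.
Posterior concentration: (10.7, 16.8, 11.3), total = 38.8.
P(next = R1 | data) = α_{R1}/Σα = 0.2758.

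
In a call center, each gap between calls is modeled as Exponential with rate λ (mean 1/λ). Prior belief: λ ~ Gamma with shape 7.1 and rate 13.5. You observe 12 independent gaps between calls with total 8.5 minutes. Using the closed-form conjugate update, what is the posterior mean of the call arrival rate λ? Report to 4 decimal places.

With a Gamma(shape α, rate β) prior on the exponential rate λ, the posterior after n observations with total T = Σxᵢ is Gamma(α+n, β+T).
Posterior: Gamma(7.1+12, 13.5+8.5) = Gamma(19.1, 22.0).
Posterior mean of λ = α/β = 19.1/22.0 = 0.8682.

0.8682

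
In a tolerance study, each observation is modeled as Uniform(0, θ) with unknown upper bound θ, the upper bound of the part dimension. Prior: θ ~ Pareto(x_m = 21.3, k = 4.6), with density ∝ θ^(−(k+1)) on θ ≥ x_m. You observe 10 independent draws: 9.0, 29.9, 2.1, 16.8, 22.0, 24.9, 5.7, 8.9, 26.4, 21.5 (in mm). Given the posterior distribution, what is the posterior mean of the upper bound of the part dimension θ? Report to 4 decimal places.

32.0985

A Pareto(scale x_m, shape k) prior on the upper bound θ of Uniform(0, θ) is conjugate: posterior is Pareto(max(x_m, max xᵢ), k + n).
Sample maximum = 29.9; prior scale x_m = 21.3 → posterior scale = max = 29.9.
Posterior shape = 4.6 + 10 = 14.6.
E[θ|data] = k·x_m/(k−1) = 14.6·29.9/13.6 = 32.0985.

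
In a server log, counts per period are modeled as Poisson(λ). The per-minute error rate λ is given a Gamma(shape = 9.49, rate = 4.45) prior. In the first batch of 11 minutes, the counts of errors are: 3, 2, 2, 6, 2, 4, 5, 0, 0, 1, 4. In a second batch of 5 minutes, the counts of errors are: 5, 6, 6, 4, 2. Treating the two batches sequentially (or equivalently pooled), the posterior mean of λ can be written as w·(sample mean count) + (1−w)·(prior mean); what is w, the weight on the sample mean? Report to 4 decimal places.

With a Gamma(shape α, rate β) prior, the Poisson likelihood is conjugate: the posterior is Gamma(α + ΣXᵢ, β + n).
Total number of minutes: n = 11 + 5 = 16.
Posterior mean = (α₀+S)/(β₀+n) = [n/(β₀+n)]·(S/n) + [β₀/(β₀+n)]·(α₀/β₀), so only n and β₀ enter the weight.
Weight on data w = n/(β₀+n) = 16/(4.45+16) = 16/20.45 = 0.7824.

0.7824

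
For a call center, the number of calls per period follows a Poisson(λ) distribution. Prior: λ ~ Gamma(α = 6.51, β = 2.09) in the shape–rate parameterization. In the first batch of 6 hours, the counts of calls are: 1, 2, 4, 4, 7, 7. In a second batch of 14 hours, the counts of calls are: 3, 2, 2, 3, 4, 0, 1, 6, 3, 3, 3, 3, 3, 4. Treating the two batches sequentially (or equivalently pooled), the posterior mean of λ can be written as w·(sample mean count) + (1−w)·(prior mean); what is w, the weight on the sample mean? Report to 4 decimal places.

0.9054

With a Gamma(shape α, rate β) prior, the Poisson likelihood is conjugate: the posterior is Gamma(α + ΣXᵢ, β + n).
Total number of hours: n = 6 + 14 = 20.
Posterior mean = (α₀+S)/(β₀+n) = [n/(β₀+n)]·(S/n) + [β₀/(β₀+n)]·(α₀/β₀), so only n and β₀ enter the weight.
Weight on data w = n/(β₀+n) = 20/(2.09+20) = 20/22.09 = 0.9054.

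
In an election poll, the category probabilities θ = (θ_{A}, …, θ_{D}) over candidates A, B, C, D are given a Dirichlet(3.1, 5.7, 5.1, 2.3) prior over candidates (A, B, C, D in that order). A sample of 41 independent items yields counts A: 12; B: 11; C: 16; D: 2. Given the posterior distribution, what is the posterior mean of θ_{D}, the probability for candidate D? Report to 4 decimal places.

The Dirichlet prior is conjugate to the Multinomial likelihood: each posterior αⱼ = prior αⱼ + observed count nⱼ.
Posterior concentration: (15.1, 16.7, 21.1, 4.3), total = 57.2.
E[θ_{D}|data] = α_{D}/Σα = 4.3/57.2 = 0.0752.

0.0752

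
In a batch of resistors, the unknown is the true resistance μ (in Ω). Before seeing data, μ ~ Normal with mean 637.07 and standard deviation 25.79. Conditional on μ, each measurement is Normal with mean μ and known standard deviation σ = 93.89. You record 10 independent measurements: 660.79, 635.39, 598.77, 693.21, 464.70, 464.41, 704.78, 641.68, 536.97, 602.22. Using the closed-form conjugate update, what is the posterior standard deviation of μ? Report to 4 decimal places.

19.4703

For Normal data with known variance σ², a Normal(μ₀, σ₀²) prior on μ is conjugate. Posterior precision = 1/σ₀² + n/σ²; posterior mean is the precision-weighted average of μ₀ and x̄.
σ₀² = 25.79² = 665.1241, σ² = 93.89² = 8815.3321; σ² + n·σ₀² = 8815.3321 + 10·665.1241 = 15466.5731.
Posterior precision = 1/σ₀² + n/σ² = 1/665.1241 + 10/8815.3321 = (σ² + n·σ₀²)/(σ₀²σ²) = 15466.5731/(665.1241·8815.3321); posterior variance σₙ² = σ₀²σ²/(σ² + n·σ₀²) = 665.1241·8815.3321/15466.5731 = 379.094308.
Posterior SD = √σₙ² = √(665.1241·8815.3321/15466.5731) = 19.4703.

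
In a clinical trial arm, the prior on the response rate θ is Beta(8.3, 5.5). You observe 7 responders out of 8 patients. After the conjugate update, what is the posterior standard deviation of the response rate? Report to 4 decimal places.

The Beta prior is conjugate to a Binomial/Bernoulli likelihood; the update adds successes to α and failures to β.
Posterior: Beta(α+k, β+n−k) = Beta(8.3+7, 5.5+1) = Beta(15.3, 6.5).
Var = αβ/((α+β)²(α+β+1)) = 15.3·6.5/(21.8²·22.8) = 0.00917819; SD = √0.00917819 = 0.0958.

0.0958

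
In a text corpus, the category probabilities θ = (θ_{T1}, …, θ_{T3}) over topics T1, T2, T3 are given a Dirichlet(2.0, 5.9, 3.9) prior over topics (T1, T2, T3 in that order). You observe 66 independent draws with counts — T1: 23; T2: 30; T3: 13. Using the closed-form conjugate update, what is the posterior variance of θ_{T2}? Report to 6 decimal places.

0.003154

The Dirichlet prior is conjugate to the Multinomial likelihood: each posterior αⱼ = prior αⱼ + observed count nⱼ.
Posterior concentration: (25.0, 35.9, 16.9), total = 77.8.
Var[θ_j] = α_j(Σα−α_j)/((Σα)²(Σα+1)) = 35.9·41.9/(77.8²·78.8) = 0.003154.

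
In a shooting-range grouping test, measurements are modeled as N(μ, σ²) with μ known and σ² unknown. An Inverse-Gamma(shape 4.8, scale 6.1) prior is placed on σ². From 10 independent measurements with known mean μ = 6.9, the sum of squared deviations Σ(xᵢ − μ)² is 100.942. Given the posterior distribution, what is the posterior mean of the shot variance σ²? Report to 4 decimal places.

With known mean μ and an Inverse-Gamma(α, β) prior on σ², the Normal likelihood is conjugate: posterior is Inv-Gamma(α + n/2, β + Σ(xᵢ−μ)²/2).
Posterior: Inv-Gamma(4.8 + 10/2, 6.1 + 100.942/2) = Inv-Gamma(9.80, 56.5710).
E[σ²|data] = β/(α−1) = 56.5710/8.80 = 6.4285.

6.4285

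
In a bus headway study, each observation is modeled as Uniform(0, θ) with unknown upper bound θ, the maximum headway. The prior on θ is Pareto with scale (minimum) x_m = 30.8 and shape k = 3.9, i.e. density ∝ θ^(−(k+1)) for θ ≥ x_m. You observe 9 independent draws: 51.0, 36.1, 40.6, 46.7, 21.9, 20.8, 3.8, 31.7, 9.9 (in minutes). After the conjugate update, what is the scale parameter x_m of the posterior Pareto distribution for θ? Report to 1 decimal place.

A Pareto(scale x_m, shape k) prior on the upper bound θ of Uniform(0, θ) is conjugate: posterior is Pareto(max(x_m, max xᵢ), k + n).
Sample maximum = 51.0; prior scale x_m = 30.8 → posterior scale = max = 51.0.
Posterior shape = 3.9 + 9 = 12.9.
Posterior scale x_m = 51.0.

51.0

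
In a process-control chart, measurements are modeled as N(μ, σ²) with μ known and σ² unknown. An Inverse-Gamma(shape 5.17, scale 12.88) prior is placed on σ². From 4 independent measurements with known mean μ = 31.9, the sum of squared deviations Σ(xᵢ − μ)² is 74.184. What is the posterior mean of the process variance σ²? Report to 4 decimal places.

8.0992

With known mean μ and an Inverse-Gamma(α, β) prior on σ², the Normal likelihood is conjugate: posterior is Inv-Gamma(α + n/2, β + Σ(xᵢ−μ)²/2).
Posterior: Inv-Gamma(5.17 + 4/2, 12.88 + 74.184/2) = Inv-Gamma(7.17, 49.9720).
E[σ²|data] = β/(α−1) = 49.9720/6.17 = 8.0992.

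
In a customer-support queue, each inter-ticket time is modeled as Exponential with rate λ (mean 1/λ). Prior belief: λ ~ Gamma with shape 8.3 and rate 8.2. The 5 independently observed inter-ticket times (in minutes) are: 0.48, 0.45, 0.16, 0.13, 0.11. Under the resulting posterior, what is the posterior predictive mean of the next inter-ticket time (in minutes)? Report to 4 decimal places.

With a Gamma(shape α, rate β) prior on the exponential rate λ, the posterior after n observations with total T = Σxᵢ is Gamma(α+n, β+T).
Sum of observations T = 1.33 minutes; n = 5.
Posterior: Gamma(8.3+5, 8.2+1.33) = Gamma(13.3, 9.53).
The predictive distribution for the next observation is Lomax; its mean is β/(α−1) = 9.53/12.3 = 0.7748.

0.7748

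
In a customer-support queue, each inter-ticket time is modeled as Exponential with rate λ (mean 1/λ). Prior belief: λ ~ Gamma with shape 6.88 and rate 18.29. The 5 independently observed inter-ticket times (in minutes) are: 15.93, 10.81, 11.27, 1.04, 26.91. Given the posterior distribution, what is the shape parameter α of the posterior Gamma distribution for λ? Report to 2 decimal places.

With a Gamma(shape α, rate β) prior on the exponential rate λ, the posterior after n observations with total T = Σxᵢ is Gamma(α+n, β+T).
Sum of observations T = 65.96 minutes; n = 5.
Posterior: Gamma(6.88+5, 18.29+65.96) = Gamma(11.88, 84.25).
Posterior α = 11.88.

11.88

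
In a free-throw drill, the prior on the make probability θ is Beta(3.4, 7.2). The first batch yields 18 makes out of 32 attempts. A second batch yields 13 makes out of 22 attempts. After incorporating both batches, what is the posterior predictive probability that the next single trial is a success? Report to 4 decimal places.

The Beta prior is conjugate to a Binomial/Bernoulli likelihood; the update adds successes to α and failures to β.
After batch 1: Beta(3.4+18, 7.2+14) = Beta(21.4, 21.2).
After batch 2: Beta(21.4+13, 21.2+9) = Beta(34.4, 30.2).
For a single future Bernoulli trial, P(success | data) = α/(α+β) = 0.5325.

0.5325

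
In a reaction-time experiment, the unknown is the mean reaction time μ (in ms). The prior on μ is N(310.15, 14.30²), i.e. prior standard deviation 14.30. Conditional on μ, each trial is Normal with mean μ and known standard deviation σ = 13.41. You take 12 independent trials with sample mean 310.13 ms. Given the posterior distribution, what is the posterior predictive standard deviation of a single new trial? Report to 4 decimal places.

For Normal data with known variance σ², a Normal(μ₀, σ₀²) prior on μ is conjugate. Posterior precision = 1/σ₀² + n/σ²; posterior mean is the precision-weighted average of μ₀ and x̄.
σ₀² = 14.30² = 204.49, σ² = 13.41² = 179.8281; σ² + n·σ₀² = 179.8281 + 12·204.49 = 2633.7081.
Posterior precision = 1/σ₀² + n/σ² = 1/204.49 + 12/179.8281 = (σ² + n·σ₀²)/(σ₀²σ²) = 2633.7081/(204.49·179.8281); posterior variance σₙ² = σ₀²σ²/(σ² + n·σ₀²) = 204.49·179.8281/2633.7081 = 13.962462.
Predictive variance for one new observation = σₙ² + σ² = 204.49·179.8281/2633.7081 + 179.8281 = σ²·(σ₀² + 2633.7081)/2633.7081 = 179.8281·2838.1981/2633.7081 = 193.790562; SD = √(179.8281·2838.1981/2633.7081) = 13.9209.

13.9209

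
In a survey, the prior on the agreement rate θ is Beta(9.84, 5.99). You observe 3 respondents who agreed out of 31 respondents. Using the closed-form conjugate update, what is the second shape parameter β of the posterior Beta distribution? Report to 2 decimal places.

The Beta prior is conjugate to a Binomial/Bernoulli likelihood; the update adds successes to α and failures to β.
Posterior: Beta(α+k, β+n−k) = Beta(9.84+3, 5.99+28) = Beta(12.84, 33.99).
Posterior β = 33.99.

33.99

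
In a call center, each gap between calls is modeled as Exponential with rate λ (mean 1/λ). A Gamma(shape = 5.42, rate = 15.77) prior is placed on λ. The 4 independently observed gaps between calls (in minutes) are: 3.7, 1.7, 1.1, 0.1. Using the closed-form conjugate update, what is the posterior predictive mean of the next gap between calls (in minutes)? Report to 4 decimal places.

2.6568

With a Gamma(shape α, rate β) prior on the exponential rate λ, the posterior after n observations with total T = Σxᵢ is Gamma(α+n, β+T).
Sum of observations T = 6.6 minutes; n = 4.
Posterior: Gamma(5.42+4, 15.77+6.6) = Gamma(9.42, 22.37).
The predictive distribution for the next observation is Lomax; its mean is β/(α−1) = 22.37/8.42 = 2.6568.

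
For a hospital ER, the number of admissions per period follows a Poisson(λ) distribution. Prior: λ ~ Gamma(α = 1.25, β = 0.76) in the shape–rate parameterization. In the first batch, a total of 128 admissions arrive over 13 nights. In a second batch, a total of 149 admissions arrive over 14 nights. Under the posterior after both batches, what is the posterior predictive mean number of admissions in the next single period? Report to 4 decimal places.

10.0234

With a Gamma(shape α, rate β) prior, the Poisson likelihood is conjugate: the posterior is Gamma(α + ΣXᵢ, β + n).
After batch 1: Gamma(α+S, β+n) = Gamma(1.25+128, 0.76+13) = Gamma(129.25, 13.76).
After batch 2: Gamma(α+S, β+n) = Gamma(129.25+149, 13.76+14) = Gamma(278.25, 27.76).
The predictive distribution for one future period is NegBinom with mean α/β = 10.0234.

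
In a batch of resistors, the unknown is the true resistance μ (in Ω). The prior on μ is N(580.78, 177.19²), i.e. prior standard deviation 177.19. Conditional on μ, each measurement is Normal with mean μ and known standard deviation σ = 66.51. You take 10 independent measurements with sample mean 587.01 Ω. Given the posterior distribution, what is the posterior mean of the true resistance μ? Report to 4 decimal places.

586.9234

For Normal data with known variance σ², a Normal(μ₀, σ₀²) prior on μ is conjugate. Posterior precision = 1/σ₀² + n/σ²; posterior mean is the precision-weighted average of μ₀ and x̄.
n·x̄ = 10·587.01 = 5870.1.
σ₀² = 177.19² = 31396.2961, σ² = 66.51² = 4423.5801; σ² + n·σ₀² = 4423.5801 + 10·31396.2961 = 318386.5411.
Posterior mean = (μ₀/σ₀² + n·x̄/σ²)/(1/σ₀² + n/σ²) = (σ²·μ₀ + σ₀²·n·x̄)/(σ² + n·σ₀²) = (4423.5801·580.78 + 31396.2961·5870.1)/318386.5411 = 186868524.587088/318386.5411 = 586.9234.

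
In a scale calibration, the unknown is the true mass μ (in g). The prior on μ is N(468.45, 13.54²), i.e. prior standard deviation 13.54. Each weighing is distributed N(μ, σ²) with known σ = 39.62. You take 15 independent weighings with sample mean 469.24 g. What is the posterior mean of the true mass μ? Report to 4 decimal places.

For Normal data with known variance σ², a Normal(μ₀, σ₀²) prior on μ is conjugate. Posterior precision = 1/σ₀² + n/σ²; posterior mean is the precision-weighted average of μ₀ and x̄.
n·x̄ = 15·469.24 = 7038.6.
σ₀² = 13.54² = 183.3316, σ² = 39.62² = 1569.7444; σ² + n·σ₀² = 1569.7444 + 15·183.3316 = 4319.7184.
Posterior mean = (μ₀/σ₀² + n·x̄/σ²)/(1/σ₀² + n/σ²) = (σ²·μ₀ + σ₀²·n·x̄)/(σ² + n·σ₀²) = (1569.7444·468.45 + 183.3316·7038.6)/4319.7184 = 2025744.56394/4319.7184 = 468.9529.

468.9529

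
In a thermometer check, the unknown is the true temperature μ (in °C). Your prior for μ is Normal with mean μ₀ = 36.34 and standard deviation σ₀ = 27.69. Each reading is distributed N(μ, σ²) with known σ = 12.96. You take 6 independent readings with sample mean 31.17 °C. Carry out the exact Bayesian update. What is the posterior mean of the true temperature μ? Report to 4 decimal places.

31.3521

For Normal data with known variance σ², a Normal(μ₀, σ₀²) prior on μ is conjugate. Posterior precision = 1/σ₀² + n/σ²; posterior mean is the precision-weighted average of μ₀ and x̄.
n·x̄ = 6·31.17 = 187.02.
σ₀² = 27.69² = 766.7361, σ² = 12.96² = 167.9616; σ² + n·σ₀² = 167.9616 + 6·766.7361 = 4768.3782.
Posterior mean = (μ₀/σ₀² + n·x̄/σ²)/(1/σ₀² + n/σ²) = (σ²·μ₀ + σ₀²·n·x̄)/(σ² + n·σ₀²) = (167.9616·36.34 + 766.7361·187.02)/4768.3782 = 149498.709966/4768.3782 = 31.3521.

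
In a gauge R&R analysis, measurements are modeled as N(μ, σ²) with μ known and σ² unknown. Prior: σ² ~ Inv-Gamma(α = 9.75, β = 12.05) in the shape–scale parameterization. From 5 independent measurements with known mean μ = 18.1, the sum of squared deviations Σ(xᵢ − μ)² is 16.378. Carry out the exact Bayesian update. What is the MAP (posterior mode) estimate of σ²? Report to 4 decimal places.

With known mean μ and an Inverse-Gamma(α, β) prior on σ², the Normal likelihood is conjugate: posterior is Inv-Gamma(α + n/2, β + Σ(xᵢ−μ)²/2).
Posterior: Inv-Gamma(9.75 + 5/2, 12.05 + 16.378/2) = Inv-Gamma(12.25, 20.2390).
Mode = β/(α+1) = 20.2390/13.25 = 1.5275.

1.5275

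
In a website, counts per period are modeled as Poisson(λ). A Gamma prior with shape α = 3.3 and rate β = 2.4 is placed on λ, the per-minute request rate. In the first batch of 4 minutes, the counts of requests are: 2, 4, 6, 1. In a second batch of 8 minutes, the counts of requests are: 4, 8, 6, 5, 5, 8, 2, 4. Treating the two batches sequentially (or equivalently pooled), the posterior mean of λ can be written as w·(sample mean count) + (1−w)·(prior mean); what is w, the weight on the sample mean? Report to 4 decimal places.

With a Gamma(shape α, rate β) prior, the Poisson likelihood is conjugate: the posterior is Gamma(α + ΣXᵢ, β + n).
Total number of minutes: n = 4 + 8 = 12.
Posterior mean = (α₀+S)/(β₀+n) = [n/(β₀+n)]·(S/n) + [β₀/(β₀+n)]·(α₀/β₀), so only n and β₀ enter the weight.
Weight on data w = n/(β₀+n) = 12/(2.4+12) = 12/14.4 = 0.8333.

0.8333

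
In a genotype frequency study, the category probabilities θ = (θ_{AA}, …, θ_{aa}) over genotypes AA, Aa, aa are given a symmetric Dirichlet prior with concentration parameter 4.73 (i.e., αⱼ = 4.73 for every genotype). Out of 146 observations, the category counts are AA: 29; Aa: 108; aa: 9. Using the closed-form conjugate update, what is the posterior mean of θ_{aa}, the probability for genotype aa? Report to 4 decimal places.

The Dirichlet prior is conjugate to the Multinomial likelihood: each posterior αⱼ = prior αⱼ + observed count nⱼ.
Posterior concentration: (33.73, 112.73, 13.73), total = 160.19.
E[θ_{aa}|data] = α_{aa}/Σα = 13.73/160.19 = 0.0857.

0.0857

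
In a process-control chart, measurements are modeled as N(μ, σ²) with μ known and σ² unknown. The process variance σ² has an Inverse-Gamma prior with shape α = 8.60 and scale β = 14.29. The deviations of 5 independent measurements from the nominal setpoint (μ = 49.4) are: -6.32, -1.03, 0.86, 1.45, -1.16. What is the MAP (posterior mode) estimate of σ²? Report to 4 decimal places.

3.0484

With known mean μ and an Inverse-Gamma(α, β) prior on σ², the Normal likelihood is conjugate: posterior is Inv-Gamma(α + n/2, β + Σ(xᵢ−μ)²/2).
Σ(xᵢ−μ)² = (-6.32)² + (-1.03)² + (0.86)² + (1.45)² + (-1.16)² = 45.1910.
Posterior: Inv-Gamma(8.60 + 5/2, 14.29 + 45.1910/2) = Inv-Gamma(11.10, 36.88550).
Mode = β/(α+1) = 36.88550/12.10 = 3.0484.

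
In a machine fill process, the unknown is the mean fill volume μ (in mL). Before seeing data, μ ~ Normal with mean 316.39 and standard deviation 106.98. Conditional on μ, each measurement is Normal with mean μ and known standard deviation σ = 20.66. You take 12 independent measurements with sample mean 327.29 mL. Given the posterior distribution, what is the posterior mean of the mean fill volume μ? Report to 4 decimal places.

For Normal data with known variance σ², a Normal(μ₀, σ₀²) prior on μ is conjugate. Posterior precision = 1/σ₀² + n/σ²; posterior mean is the precision-weighted average of μ₀ and x̄.
n·x̄ = 12·327.29 = 3927.48.
σ₀² = 106.98² = 11444.7204, σ² = 20.66² = 426.8356; σ² + n·σ₀² = 426.8356 + 12·11444.7204 = 137763.4804.
Posterior mean = (μ₀/σ₀² + n·x̄/σ²)/(1/σ₀² + n/σ²) = (σ²·μ₀ + σ₀²·n·x̄)/(σ² + n·σ₀²) = (426.8356·316.39 + 11444.7204·3927.48)/137763.4804 = 45083956.992076/137763.4804 = 327.2562.

327.2562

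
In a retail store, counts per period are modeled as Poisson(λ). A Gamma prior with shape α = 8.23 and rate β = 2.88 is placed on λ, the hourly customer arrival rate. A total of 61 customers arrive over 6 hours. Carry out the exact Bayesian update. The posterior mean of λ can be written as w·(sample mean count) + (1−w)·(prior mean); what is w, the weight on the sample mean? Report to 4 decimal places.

With a Gamma(shape α, rate β) prior, the Poisson likelihood is conjugate: the posterior is Gamma(α + ΣXᵢ, β + n).
Posterior mean = (α₀+S)/(β₀+n) = [n/(β₀+n)]·(S/n) + [β₀/(β₀+n)]·(α₀/β₀), so only n and β₀ enter the weight.
Weight on data w = n/(β₀+n) = 6/(2.88+6) = 6/8.88 = 0.6757.

0.6757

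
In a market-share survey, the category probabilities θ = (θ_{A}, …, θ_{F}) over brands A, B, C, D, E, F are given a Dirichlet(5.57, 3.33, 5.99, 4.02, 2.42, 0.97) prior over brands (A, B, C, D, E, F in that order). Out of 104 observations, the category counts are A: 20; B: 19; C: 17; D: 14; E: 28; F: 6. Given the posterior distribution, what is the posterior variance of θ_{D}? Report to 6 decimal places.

0.000961

The Dirichlet prior is conjugate to the Multinomial likelihood: each posterior αⱼ = prior αⱼ + observed count nⱼ.
Posterior concentration: (25.57, 22.33, 22.99, 18.02, 30.42, 6.97), total = 126.30.
Var[θ_j] = α_j(Σα−α_j)/((Σα)²(Σα+1)) = 18.02·108.28/(126.30²·127.30) = 0.000961.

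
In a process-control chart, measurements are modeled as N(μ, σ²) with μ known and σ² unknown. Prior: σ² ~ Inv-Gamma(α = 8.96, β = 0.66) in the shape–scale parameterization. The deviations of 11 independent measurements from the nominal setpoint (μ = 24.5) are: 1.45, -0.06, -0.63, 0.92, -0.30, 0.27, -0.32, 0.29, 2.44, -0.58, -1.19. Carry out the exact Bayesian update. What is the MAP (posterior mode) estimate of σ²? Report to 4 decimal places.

With known mean μ and an Inverse-Gamma(α, β) prior on σ², the Normal likelihood is conjugate: posterior is Inv-Gamma(α + n/2, β + Σ(xᵢ−μ)²/2).
Σ(xᵢ−μ)² = (1.45)² + (-0.06)² + (-0.63)² + (0.92)² + (-0.30)² + (0.27)² + (-0.32)² + (0.29)² + (2.44)² + (-0.58)² + (-1.19)² = 11.4049.
Posterior: Inv-Gamma(8.96 + 11/2, 0.66 + 11.4049/2) = Inv-Gamma(14.46, 6.36245).
Mode = β/(α+1) = 6.36245/15.46 = 0.4115.

0.4115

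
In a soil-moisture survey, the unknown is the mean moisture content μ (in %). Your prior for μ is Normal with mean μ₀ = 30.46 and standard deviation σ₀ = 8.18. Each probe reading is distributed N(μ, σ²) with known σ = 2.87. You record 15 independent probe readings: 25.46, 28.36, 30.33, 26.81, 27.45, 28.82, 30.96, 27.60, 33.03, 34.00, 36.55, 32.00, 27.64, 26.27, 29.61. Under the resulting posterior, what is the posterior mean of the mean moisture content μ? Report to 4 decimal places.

For Normal data with known variance σ², a Normal(μ₀, σ₀²) prior on μ is conjugate. Posterior precision = 1/σ₀² + n/σ²; posterior mean is the precision-weighted average of μ₀ and x̄.
Σxᵢ = 25.46 + 28.36 + 30.33 + 26.81 + 27.45 + 28.82 + 30.96 + 27.60 + 33.03 + 34.00 + 36.55 + 32.00 + 27.64 + 26.27 + 29.61 = 444.89, so n·x̄ = 444.89.
σ₀² = 8.18² = 66.9124, σ² = 2.87² = 8.2369; σ² + n·σ₀² = 8.2369 + 15·66.9124 = 1011.9229.
Posterior mean = (μ₀/σ₀² + n·x̄/σ²)/(1/σ₀² + n/σ²) = (σ²·μ₀ + σ₀²·n·x̄)/(σ² + n·σ₀²) = (8.2369·30.46 + 66.9124·444.89)/1011.9229 = 30019.55361/1011.9229 = 29.6659.

29.6659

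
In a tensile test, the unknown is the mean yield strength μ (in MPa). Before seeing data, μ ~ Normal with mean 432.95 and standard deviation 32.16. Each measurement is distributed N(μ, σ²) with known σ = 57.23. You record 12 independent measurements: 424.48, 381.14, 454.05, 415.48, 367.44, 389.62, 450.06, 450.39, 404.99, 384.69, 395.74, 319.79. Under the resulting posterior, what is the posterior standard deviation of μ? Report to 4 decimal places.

14.6953

For Normal data with known variance σ², a Normal(μ₀, σ₀²) prior on μ is conjugate. Posterior precision = 1/σ₀² + n/σ²; posterior mean is the precision-weighted average of μ₀ and x̄.
σ₀² = 32.16² = 1034.2656, σ² = 57.23² = 3275.2729; σ² + n·σ₀² = 3275.2729 + 12·1034.2656 = 15686.4601.
Posterior precision = 1/σ₀² + n/σ² = 1/1034.2656 + 12/3275.2729 = (σ² + n·σ₀²)/(σ₀²σ²) = 15686.4601/(1034.2656·3275.2729); posterior variance σₙ² = σ₀²σ²/(σ² + n·σ₀²) = 1034.2656·3275.2729/15686.4601 = 215.950703.
Posterior SD = √σₙ² = √(1034.2656·3275.2729/15686.4601) = 14.6953.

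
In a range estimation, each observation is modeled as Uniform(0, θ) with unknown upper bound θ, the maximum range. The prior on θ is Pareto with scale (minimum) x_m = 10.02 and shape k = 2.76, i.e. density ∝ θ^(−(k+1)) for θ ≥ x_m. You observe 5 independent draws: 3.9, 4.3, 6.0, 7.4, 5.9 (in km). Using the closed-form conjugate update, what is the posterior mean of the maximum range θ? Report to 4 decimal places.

11.5022

A Pareto(scale x_m, shape k) prior on the upper bound θ of Uniform(0, θ) is conjugate: posterior is Pareto(max(x_m, max xᵢ), k + n).
Sample maximum = 7.4; prior scale x_m = 10.02 → posterior scale = max = 10.02.
Posterior shape = 2.76 + 5 = 7.76.
E[θ|data] = k·x_m/(k−1) = 7.76·10.02/6.76 = 11.5022.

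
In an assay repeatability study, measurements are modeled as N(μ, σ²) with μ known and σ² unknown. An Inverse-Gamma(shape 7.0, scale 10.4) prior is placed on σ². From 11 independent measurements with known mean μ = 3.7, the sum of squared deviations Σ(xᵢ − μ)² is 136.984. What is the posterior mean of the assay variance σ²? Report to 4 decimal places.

6.8602

With known mean μ and an Inverse-Gamma(α, β) prior on σ², the Normal likelihood is conjugate: posterior is Inv-Gamma(α + n/2, β + Σ(xᵢ−μ)²/2).
Posterior: Inv-Gamma(7.0 + 11/2, 10.4 + 136.984/2) = Inv-Gamma(12.50, 78.8920).
E[σ²|data] = β/(α−1) = 78.8920/11.50 = 6.8602.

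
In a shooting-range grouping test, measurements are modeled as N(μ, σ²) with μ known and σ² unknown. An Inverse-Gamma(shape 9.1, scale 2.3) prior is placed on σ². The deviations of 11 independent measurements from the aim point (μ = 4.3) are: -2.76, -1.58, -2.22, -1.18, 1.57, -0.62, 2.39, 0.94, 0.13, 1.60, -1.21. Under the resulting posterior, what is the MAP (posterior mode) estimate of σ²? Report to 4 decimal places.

1.1064

With known mean μ and an Inverse-Gamma(α, β) prior on σ², the Normal likelihood is conjugate: posterior is Inv-Gamma(α + n/2, β + Σ(xᵢ−μ)²/2).
Σ(xᵢ−μ)² = (-2.76)² + (-1.58)² + (-2.22)² + (-1.18)² + (1.57)² + (-0.62)² + (2.39)² + (0.94)² + (0.13)² + (1.60)² + (-1.21)² = 29.9208.
Posterior: Inv-Gamma(9.1 + 11/2, 2.3 + 29.9208/2) = Inv-Gamma(14.60, 17.26040).
Mode = β/(α+1) = 17.26040/15.60 = 1.1064.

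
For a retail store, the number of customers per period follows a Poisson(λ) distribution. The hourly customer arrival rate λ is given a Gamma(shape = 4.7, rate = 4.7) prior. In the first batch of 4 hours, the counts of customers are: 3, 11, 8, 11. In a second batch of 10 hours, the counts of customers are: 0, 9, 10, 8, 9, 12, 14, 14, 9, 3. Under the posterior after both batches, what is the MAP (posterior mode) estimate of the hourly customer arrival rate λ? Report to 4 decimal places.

With a Gamma(shape α, rate β) prior, the Poisson likelihood is conjugate: the posterior is Gamma(α + ΣXᵢ, β + n).
Batch 1: sum of counts S = 33 over n = 4 hours.
After batch 1: Gamma(α+S, β+n) = Gamma(4.7+33, 4.7+4) = Gamma(37.7, 8.7).
Batch 2: sum of counts S = 88 over n = 10 hours.
After batch 2: Gamma(α+S, β+n) = Gamma(37.7+88, 8.7+10) = Gamma(125.7, 18.7).
Mode of Gamma(α,β) for α≥1 is (α−1)/β = 124.7/18.7 = 6.6684.

6.6684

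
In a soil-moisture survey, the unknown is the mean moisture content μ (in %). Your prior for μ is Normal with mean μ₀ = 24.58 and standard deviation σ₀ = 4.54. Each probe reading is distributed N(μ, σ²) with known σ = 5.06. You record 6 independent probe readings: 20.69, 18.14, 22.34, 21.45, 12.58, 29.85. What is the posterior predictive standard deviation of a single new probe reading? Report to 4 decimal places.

For Normal data with known variance σ², a Normal(μ₀, σ₀²) prior on μ is conjugate. Posterior precision = 1/σ₀² + n/σ²; posterior mean is the precision-weighted average of μ₀ and x̄.
σ₀² = 4.54² = 20.6116, σ² = 5.06² = 25.6036; σ² + n·σ₀² = 25.6036 + 6·20.6116 = 149.2732.
Posterior precision = 1/σ₀² + n/σ² = 1/20.6116 + 6/25.6036 = (σ² + n·σ₀²)/(σ₀²σ²) = 149.2732/(20.6116·25.6036); posterior variance σₙ² = σ₀²σ²/(σ² + n·σ₀²) = 20.6116·25.6036/149.2732 = 3.535338.
Predictive variance for one new observation = σₙ² + σ² = 20.6116·25.6036/149.2732 + 25.6036 = σ²·(σ₀² + 149.2732)/149.2732 = 25.6036·169.8848/149.2732 = 29.138938; SD = √(25.6036·169.8848/149.2732) = 5.3980.

5.3980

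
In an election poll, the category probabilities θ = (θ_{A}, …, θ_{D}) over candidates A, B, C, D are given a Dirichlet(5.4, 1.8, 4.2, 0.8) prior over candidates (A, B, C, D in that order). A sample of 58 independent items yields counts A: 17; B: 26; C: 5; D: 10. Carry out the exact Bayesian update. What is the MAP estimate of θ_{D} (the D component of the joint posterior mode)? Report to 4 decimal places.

The Dirichlet prior is conjugate to the Multinomial likelihood: each posterior αⱼ = prior αⱼ + observed count nⱼ.
Posterior concentration: (22.4, 27.8, 9.2, 10.8), total = 70.2.
Joint mode component: (α_{D}−1)/(Σα−K) = 9.8/66.2 = 0.1480.

0.1480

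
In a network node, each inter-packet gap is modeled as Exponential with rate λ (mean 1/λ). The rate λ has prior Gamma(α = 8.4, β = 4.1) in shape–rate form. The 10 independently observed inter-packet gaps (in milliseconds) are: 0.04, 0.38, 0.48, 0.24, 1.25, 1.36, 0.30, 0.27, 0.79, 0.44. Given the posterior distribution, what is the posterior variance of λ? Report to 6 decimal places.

With a Gamma(shape α, rate β) prior on the exponential rate λ, the posterior after n observations with total T = Σxᵢ is Gamma(α+n, β+T).
Sum of observations T = 5.55 milliseconds; n = 10.
Posterior: Gamma(8.4+10, 4.1+5.55) = Gamma(18.4, 9.65).
Var = α/β² = 0.197589.

0.197589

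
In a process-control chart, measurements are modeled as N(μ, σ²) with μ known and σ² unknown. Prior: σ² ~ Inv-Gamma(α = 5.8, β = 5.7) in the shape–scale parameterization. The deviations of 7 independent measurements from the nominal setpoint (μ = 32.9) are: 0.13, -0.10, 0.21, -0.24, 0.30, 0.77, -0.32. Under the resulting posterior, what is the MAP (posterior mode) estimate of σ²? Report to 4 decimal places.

0.5978

With known mean μ and an Inverse-Gamma(α, β) prior on σ², the Normal likelihood is conjugate: posterior is Inv-Gamma(α + n/2, β + Σ(xᵢ−μ)²/2).
Σ(xᵢ−μ)² = (0.13)² + (-0.10)² + (0.21)² + (-0.24)² + (0.30)² + (0.77)² + (-0.32)² = 0.9139.
Posterior: Inv-Gamma(5.8 + 7/2, 5.7 + 0.9139/2) = Inv-Gamma(9.30, 6.15695).
Mode = β/(α+1) = 6.15695/10.30 = 0.5978.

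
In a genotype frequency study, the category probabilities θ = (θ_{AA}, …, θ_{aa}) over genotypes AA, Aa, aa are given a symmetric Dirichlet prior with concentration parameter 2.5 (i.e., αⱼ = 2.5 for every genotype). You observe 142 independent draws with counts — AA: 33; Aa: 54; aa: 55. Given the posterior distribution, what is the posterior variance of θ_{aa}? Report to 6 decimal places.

The Dirichlet prior is conjugate to the Multinomial likelihood: each posterior αⱼ = prior αⱼ + observed count nⱼ.
Posterior concentration: (35.5, 56.5, 57.5), total = 149.5.
Var[θ_j] = α_j(Σα−α_j)/((Σα)²(Σα+1)) = 57.5·92.0/(149.5²·150.5) = 0.001573.

0.001573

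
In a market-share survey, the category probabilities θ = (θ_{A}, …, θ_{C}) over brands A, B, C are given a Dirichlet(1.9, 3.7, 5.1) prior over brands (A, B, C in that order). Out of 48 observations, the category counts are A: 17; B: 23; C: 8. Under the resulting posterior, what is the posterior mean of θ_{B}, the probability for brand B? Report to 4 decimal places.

The Dirichlet prior is conjugate to the Multinomial likelihood: each posterior αⱼ = prior αⱼ + observed count nⱼ.
Posterior concentration: (18.9, 26.7, 13.1), total = 58.7.
E[θ_{B}|data] = α_{B}/Σα = 26.7/58.7 = 0.4549.

0.4549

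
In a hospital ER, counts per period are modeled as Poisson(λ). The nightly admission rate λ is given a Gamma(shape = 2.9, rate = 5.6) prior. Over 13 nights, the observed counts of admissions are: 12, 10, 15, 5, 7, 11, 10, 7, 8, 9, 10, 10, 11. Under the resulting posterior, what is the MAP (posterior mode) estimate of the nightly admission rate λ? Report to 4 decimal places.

With a Gamma(shape α, rate β) prior, the Poisson likelihood is conjugate: the posterior is Gamma(α + ΣXᵢ, β + n).
Sum of counts S = 125 over n = 13 nights.
Posterior: Gamma(α+S, β+n) = Gamma(2.9+125, 5.6+13) = Gamma(127.9, 18.6).
Mode of Gamma(α,β) for α≥1 is (α−1)/β = 126.9/18.6 = 6.8226.

6.8226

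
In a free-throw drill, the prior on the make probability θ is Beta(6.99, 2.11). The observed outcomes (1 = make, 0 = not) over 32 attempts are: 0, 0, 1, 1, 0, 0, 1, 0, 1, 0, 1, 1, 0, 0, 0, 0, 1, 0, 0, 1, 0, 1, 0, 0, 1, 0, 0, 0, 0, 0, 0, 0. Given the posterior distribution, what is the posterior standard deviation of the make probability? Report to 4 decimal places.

0.0759

The Beta prior is conjugate to a Binomial/Bernoulli likelihood; the update adds successes to α and failures to β.
Posterior: Beta(α+k, β+n−k) = Beta(6.99+10, 2.11+22) = Beta(16.99, 24.11).
Var = αβ/((α+β)²(α+β+1)) = 16.99·24.11/(41.10²·42.10) = 0.00576003; SD = √0.00576003 = 0.0759.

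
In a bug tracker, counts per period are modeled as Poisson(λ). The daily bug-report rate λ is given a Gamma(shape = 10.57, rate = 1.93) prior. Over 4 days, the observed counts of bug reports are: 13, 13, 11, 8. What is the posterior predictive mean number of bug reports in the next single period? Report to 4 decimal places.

9.3710

With a Gamma(shape α, rate β) prior, the Poisson likelihood is conjugate: the posterior is Gamma(α + ΣXᵢ, β + n).
Sum of counts S = 45 over n = 4 days.
Posterior: Gamma(α+S, β+n) = Gamma(10.57+45, 1.93+4) = Gamma(55.57, 5.93).
The predictive distribution for one future period is NegBinom with mean α/β = 9.3710.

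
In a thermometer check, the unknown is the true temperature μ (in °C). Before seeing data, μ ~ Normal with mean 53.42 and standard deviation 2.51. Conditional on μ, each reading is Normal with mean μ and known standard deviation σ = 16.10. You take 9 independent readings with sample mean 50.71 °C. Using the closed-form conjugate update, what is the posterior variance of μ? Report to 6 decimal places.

5.169334

For Normal data with known variance σ², a Normal(μ₀, σ₀²) prior on μ is conjugate. Posterior precision = 1/σ₀² + n/σ²; posterior mean is the precision-weighted average of μ₀ and x̄.
σ₀² = 2.51² = 6.3001, σ² = 16.10² = 259.21; σ² + n·σ₀² = 259.21 + 9·6.3001 = 315.9109.
Posterior precision = 1/σ₀² + n/σ² = 1/6.3001 + 9/259.21 = (σ² + n·σ₀²)/(σ₀²σ²) = 315.9109/(6.3001·259.21); posterior variance σₙ² = σ₀²σ²/(σ² + n·σ₀²) = 6.3001·259.21/315.9109 = 5.169334.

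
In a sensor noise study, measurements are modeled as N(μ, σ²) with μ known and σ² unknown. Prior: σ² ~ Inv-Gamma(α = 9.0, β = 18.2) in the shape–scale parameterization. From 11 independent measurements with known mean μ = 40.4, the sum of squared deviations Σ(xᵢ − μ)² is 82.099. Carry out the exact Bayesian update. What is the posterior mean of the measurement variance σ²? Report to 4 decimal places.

With known mean μ and an Inverse-Gamma(α, β) prior on σ², the Normal likelihood is conjugate: posterior is Inv-Gamma(α + n/2, β + Σ(xᵢ−μ)²/2).
Posterior: Inv-Gamma(9.0 + 11/2, 18.2 + 82.099/2) = Inv-Gamma(14.50, 59.2495).
E[σ²|data] = β/(α−1) = 59.2495/13.50 = 4.3889.

4.3889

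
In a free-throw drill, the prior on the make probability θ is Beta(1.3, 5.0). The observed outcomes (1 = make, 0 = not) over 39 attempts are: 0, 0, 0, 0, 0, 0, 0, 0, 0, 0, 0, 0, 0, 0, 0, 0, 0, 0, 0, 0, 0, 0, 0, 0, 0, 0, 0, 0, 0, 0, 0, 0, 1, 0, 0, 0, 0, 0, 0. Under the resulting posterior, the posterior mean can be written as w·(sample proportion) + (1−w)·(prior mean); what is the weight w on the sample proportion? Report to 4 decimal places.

The Beta prior is conjugate to a Binomial/Bernoulli likelihood; the update adds successes to α and failures to β.
Posterior mean = (α₀+k)/(α₀+β₀+n) = [n/(α₀+β₀+n)]·(k/n) + [(α₀+β₀)/(α₀+β₀+n)]·α₀/(α₀+β₀), so only n and the prior enter the weight.
The weight on the data is w = n/(α₀+β₀+n) = 39/(1.3+5.0+39) = 39/45.3 = 0.8609.

0.8609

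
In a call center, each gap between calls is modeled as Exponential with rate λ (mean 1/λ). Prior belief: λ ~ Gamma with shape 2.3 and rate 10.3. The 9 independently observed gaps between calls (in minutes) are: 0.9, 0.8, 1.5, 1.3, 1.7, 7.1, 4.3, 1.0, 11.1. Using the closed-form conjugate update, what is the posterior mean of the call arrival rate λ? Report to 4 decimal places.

0.2825

With a Gamma(shape α, rate β) prior on the exponential rate λ, the posterior after n observations with total T = Σxᵢ is Gamma(α+n, β+T).
Sum of observations T = 29.7 minutes; n = 9.
Posterior: Gamma(2.3+9, 10.3+29.7) = Gamma(11.3, 40.0).
Posterior mean of λ = α/β = 11.3/40.0 = 0.2825.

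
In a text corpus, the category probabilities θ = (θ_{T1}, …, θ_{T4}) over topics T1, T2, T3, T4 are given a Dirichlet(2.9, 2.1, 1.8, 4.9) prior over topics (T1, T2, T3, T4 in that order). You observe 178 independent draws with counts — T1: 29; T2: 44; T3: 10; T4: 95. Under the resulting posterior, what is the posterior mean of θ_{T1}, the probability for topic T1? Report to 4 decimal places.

0.1682

The Dirichlet prior is conjugate to the Multinomial likelihood: each posterior αⱼ = prior αⱼ + observed count nⱼ.
Posterior concentration: (31.9, 46.1, 11.8, 99.9), total = 189.7.
E[θ_{T1}|data] = α_{T1}/Σα = 31.9/189.7 = 0.1682.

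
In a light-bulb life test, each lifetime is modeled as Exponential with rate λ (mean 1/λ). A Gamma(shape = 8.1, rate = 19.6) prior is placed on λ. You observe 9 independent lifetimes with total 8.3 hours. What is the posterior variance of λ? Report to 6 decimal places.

With a Gamma(shape α, rate β) prior on the exponential rate λ, the posterior after n observations with total T = Σxᵢ is Gamma(α+n, β+T).
Posterior: Gamma(8.1+9, 19.6+8.3) = Gamma(17.1, 27.9).
Var = α/β² = 0.021968.

0.021968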